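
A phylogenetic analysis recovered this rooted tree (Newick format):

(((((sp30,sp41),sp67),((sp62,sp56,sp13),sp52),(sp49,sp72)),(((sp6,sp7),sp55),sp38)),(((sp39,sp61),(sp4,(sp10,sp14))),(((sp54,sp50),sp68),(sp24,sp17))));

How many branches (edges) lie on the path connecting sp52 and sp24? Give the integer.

8

The MRCA of sp52 and sp24 is the root of the tree.
From sp52 up to that node: 4 branches. From sp24 up to the same node: 4 branches. Total: 4 + 4 = 8.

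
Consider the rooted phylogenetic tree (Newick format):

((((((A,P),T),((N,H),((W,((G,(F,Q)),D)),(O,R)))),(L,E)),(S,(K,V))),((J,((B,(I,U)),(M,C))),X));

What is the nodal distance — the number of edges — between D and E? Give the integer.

The MRCA of D and E is the node subtending ((((A,P),T),((N,H),((W,((G,(F,Q)),D)),(O,R)))),(L,E)).
From D up to that node: 6 branches. From E up to the same node: 2 branches. Total: 6 + 2 = 8.

8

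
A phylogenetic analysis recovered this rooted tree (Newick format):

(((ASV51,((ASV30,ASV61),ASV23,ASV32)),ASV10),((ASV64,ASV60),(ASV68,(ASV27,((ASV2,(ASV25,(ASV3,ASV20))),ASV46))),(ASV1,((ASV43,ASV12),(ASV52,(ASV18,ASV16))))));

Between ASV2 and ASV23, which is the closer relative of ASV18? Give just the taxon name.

The MRCA of ASV18 and ASV2 subtends ((ASV64,ASV60),(ASV68,(ASV27,((ASV2,(ASV25,(ASV3,ASV20))),ASV46))),(ASV1,((ASV43,ASV12),(ASV52,(ASV18,ASV16))))) (15 taxa).
The MRCA of ASV18 and ASV23 is the root, subtending the entire tree (21 taxa).
The first is nested inside the second, so ASV18 shares a more recent common ancestor with ASV2.

ASV2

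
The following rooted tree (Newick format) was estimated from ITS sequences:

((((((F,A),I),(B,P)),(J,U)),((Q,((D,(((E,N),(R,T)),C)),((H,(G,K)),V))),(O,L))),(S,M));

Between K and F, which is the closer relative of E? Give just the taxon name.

The MRCA of E and K subtends ((D,(((E,N),(R,T)),C)),((H,(G,K)),V)) (10 taxa).
The MRCA of E and F subtends (((((F,A),I),(B,P)),(J,U)),((Q,((D,(((E,N),(R,T)),C)),((H,(G,K)),V))),(O,L))) (20 taxa).
The first is nested inside the second, so E shares a more recent common ancestor with K.

K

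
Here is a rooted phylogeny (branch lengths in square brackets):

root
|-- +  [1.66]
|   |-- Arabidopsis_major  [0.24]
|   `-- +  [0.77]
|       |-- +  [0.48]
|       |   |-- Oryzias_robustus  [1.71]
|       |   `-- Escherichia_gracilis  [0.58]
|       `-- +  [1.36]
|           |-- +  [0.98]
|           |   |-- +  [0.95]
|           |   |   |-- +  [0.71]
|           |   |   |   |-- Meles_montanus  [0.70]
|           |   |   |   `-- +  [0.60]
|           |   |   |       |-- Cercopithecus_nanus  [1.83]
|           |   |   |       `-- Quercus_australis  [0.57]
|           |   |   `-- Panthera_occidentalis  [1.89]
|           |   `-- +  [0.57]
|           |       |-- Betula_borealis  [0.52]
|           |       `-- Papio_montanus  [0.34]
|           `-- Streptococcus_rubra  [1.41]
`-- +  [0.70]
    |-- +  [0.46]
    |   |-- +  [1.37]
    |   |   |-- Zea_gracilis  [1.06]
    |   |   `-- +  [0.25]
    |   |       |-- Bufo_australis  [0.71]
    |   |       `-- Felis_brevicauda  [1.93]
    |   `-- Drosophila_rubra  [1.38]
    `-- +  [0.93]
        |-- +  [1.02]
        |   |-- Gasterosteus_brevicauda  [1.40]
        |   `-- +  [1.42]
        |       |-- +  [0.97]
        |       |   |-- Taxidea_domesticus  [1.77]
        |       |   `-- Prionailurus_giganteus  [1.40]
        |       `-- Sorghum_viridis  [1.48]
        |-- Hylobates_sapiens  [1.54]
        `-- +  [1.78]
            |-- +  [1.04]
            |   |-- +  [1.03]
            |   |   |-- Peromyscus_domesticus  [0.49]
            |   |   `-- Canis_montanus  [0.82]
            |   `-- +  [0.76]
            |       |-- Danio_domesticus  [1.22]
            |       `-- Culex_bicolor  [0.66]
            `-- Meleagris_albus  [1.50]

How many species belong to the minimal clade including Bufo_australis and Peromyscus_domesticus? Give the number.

14

The MRCA of Bufo_australis and Peromyscus_domesticus is the node subtending (((Zea_gracilis,(Bufo_australis,Felis_brevicauda)),Drosophila_rubra),((Gasterosteus_brevicauda,((Taxidea_domesticus,Prionailurus_giganteus),Sorghum_viridis)),Hylobates_sapiens,(((Peromyscus_domesticus,Canis_montanus),(Danio_domesticus,Culex_bicolor)),Meleagris_albus))).
That clade contains 14 terminal taxa: Bufo_australis, Canis_montanus, Culex_bicolor, Danio_domesticus, Drosophila_rubra, Felis_brevicauda, Gasterosteus_brevicauda, Hylobates_sapiens, Meleagris_albus, Peromyscus_domesticus, Prionailurus_giganteus, Sorghum_viridis, Taxidea_domesticus, Zea_gracilis.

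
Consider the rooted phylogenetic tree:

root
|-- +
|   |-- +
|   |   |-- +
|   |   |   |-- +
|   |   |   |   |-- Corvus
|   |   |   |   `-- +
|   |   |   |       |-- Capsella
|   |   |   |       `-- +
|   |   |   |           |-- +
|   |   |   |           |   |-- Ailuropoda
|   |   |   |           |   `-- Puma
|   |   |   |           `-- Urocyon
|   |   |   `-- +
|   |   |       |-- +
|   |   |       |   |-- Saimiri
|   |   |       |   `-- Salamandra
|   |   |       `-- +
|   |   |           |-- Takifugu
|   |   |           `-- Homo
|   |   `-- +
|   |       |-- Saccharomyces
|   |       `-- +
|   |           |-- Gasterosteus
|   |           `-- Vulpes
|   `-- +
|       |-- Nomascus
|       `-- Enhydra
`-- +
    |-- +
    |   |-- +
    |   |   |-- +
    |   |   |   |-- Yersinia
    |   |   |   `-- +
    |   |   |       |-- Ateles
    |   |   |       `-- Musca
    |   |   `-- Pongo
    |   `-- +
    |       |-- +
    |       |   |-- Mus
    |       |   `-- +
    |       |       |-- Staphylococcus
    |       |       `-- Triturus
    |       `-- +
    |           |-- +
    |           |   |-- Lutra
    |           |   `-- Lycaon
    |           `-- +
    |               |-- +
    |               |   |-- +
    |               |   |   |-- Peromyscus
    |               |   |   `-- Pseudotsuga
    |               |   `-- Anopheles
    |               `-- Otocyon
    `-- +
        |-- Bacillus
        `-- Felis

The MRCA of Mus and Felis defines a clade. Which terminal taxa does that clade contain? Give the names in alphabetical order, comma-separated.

Tracing Mus: it sits inside (Mus,(Staphylococcus,Triturus)).
Tracing Felis: it sits inside (Bacillus,Felis).
The smallest clade enclosing both is ((((Yersinia,(Ateles,Musca)),Pongo),((Mus,(Staphylococcus,Triturus)),((Lutra,Lycaon),(((Peromyscus,Pseudotsuga),Anopheles),Otocyon)))),(Bacillus,Felis)); the answer is its 15 terminal taxa in alphabetical order.

Anopheles, Ateles, Bacillus, Felis, Lutra, Lycaon, Mus, Musca, Otocyon, Peromyscus, Pongo, Pseudotsuga, Staphylococcus, Triturus, Yersinia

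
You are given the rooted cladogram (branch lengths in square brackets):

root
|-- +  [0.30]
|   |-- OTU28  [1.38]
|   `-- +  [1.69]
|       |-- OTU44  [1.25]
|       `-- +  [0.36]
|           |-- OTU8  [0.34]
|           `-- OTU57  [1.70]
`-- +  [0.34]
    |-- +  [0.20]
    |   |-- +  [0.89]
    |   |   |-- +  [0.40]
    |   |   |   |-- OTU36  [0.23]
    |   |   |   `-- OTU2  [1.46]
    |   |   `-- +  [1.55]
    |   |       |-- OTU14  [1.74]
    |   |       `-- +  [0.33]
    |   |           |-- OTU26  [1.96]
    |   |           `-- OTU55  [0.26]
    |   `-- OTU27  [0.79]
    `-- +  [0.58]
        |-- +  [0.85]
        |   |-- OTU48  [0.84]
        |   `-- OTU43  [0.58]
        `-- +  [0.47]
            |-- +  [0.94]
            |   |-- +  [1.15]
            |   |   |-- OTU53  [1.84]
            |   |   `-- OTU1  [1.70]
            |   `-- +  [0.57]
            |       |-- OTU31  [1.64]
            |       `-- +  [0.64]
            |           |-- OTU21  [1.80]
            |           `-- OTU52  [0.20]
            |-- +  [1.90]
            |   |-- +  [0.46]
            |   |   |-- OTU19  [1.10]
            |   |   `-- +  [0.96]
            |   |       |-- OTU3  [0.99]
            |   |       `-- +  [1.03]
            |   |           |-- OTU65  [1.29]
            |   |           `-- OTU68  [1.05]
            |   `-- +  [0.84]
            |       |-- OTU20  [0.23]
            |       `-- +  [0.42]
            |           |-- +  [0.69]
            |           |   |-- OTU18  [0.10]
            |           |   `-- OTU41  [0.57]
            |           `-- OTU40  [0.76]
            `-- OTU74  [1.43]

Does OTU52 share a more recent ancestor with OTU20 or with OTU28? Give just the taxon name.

OTU20

The MRCA of OTU52 and OTU20 subtends (((OTU53,OTU1),(OTU31,(OTU21,OTU52))),((OTU19,(OTU3,(OTU65,OTU68))),(OTU20,((OTU18,OTU41),OTU40))),OTU74) (14 taxa).
The MRCA of OTU52 and OTU28 is the root, subtending the entire tree (26 taxa).
The first is nested inside the second, so OTU52 shares a more recent common ancestor with OTU20.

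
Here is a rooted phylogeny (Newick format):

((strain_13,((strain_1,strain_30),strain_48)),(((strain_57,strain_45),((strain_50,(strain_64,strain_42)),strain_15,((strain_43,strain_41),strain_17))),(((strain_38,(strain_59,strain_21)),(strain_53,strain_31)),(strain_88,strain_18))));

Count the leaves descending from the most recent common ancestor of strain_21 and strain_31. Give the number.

5

The MRCA of strain_21 and strain_31 is the node subtending ((strain_38,(strain_59,strain_21)),(strain_53,strain_31)).
That clade contains 5 terminal taxa: strain_21, strain_31, strain_38, strain_53, strain_59.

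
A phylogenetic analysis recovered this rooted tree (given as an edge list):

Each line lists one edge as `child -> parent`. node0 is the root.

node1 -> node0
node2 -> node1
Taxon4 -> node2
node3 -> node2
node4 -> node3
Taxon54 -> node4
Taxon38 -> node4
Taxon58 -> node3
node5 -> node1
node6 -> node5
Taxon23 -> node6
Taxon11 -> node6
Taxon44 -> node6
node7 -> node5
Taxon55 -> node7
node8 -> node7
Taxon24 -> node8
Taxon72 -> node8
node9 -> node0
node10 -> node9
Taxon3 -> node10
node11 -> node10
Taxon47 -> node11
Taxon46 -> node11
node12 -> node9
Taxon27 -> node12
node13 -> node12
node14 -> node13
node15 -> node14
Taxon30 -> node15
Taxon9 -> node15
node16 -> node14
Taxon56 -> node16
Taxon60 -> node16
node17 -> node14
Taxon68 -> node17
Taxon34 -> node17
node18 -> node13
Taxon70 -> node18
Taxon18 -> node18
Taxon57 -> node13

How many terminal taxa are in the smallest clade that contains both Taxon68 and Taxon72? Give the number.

23

The MRCA of Taxon68 and Taxon72 is the root, so the clade is the entire tree.
That clade contains 23 terminal taxa: Taxon11, Taxon18, Taxon23, Taxon24, Taxon27, Taxon3, Taxon30, Taxon34, Taxon38, Taxon4, Taxon44, Taxon46, Taxon47, Taxon54, Taxon55, Taxon56, Taxon57, Taxon58, Taxon60, Taxon68, Taxon70, Taxon72, Taxon9.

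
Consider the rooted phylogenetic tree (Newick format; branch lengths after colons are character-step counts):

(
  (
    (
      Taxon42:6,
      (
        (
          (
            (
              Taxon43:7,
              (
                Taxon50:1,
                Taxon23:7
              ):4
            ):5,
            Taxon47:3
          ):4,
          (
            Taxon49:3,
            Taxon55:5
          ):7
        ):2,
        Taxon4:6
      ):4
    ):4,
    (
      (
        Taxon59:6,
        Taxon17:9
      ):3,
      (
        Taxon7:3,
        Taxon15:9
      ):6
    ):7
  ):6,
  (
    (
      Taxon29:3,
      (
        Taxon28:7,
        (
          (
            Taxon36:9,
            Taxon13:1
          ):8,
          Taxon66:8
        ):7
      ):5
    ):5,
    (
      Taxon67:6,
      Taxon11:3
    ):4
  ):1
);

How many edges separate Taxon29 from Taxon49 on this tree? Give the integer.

9

The MRCA of Taxon29 and Taxon49 is the root of the tree.
From Taxon29 up to that node: 3 branches. From Taxon49 up to the same node: 6 branches. Total: 3 + 6 = 9.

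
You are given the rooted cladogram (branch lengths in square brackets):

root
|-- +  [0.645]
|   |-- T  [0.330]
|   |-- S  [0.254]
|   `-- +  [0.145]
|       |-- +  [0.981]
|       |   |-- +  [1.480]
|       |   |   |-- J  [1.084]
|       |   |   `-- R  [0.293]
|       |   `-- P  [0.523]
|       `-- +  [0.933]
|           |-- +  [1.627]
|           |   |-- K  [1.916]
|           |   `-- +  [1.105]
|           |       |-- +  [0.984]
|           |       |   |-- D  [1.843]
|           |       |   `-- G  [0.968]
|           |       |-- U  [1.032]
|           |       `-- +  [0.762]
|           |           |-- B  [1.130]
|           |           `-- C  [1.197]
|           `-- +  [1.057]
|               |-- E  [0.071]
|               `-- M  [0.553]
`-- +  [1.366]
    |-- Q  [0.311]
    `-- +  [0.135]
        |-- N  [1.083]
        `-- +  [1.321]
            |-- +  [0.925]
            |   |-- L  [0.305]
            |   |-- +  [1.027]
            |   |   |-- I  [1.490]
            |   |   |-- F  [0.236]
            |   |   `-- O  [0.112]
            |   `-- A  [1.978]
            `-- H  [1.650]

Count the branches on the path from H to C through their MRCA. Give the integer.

The MRCA of H and C is the root of the tree.
From H up to that node: 4 branches. From C up to the same node: 7 branches. Total: 4 + 7 = 11.

11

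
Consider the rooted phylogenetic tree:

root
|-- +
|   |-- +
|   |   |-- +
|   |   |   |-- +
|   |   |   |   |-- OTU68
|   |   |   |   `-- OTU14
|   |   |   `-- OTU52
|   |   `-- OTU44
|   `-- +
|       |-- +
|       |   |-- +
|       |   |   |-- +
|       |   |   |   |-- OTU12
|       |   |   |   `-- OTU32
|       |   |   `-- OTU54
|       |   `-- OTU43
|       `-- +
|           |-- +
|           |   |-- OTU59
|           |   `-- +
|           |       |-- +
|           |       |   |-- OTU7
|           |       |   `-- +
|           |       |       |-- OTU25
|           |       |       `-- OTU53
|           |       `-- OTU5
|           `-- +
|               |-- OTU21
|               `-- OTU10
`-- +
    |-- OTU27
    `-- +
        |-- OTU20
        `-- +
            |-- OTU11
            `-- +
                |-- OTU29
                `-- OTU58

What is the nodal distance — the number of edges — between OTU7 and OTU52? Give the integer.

The MRCA of OTU7 and OTU52 is the node subtending ((((OTU68,OTU14),OTU52),OTU44),((((OTU12,OTU32),OTU54),OTU43),((OTU59,((OTU7,(OTU25,OTU53)),OTU5)),(OTU21,OTU10)))).
From OTU7 up to that node: 6 branches. From OTU52 up to the same node: 3 branches. Total: 6 + 3 = 9.

9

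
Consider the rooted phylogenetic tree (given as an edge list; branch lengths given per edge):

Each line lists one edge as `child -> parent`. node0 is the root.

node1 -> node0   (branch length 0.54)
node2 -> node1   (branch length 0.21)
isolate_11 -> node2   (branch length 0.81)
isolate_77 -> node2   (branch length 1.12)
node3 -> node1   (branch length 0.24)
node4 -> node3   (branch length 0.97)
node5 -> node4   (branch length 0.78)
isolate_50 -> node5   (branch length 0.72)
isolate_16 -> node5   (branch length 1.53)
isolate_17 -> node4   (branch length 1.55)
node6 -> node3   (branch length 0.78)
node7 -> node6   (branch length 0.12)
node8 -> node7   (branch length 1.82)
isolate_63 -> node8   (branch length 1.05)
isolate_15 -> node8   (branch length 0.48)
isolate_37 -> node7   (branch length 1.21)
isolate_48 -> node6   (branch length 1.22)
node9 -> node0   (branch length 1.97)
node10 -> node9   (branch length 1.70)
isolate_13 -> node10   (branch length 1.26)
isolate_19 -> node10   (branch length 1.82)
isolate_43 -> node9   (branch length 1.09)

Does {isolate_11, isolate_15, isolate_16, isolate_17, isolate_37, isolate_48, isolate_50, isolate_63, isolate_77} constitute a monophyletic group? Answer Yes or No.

The most recent common ancestor of these taxa subtends ((isolate_11,isolate_77),(((isolate_50,isolate_16),isolate_17),(((isolate_63,isolate_15),isolate_37),isolate_48))).
That clade has exactly 9 tips — every listed taxon and nothing else — so the group is monophyletic.

Yes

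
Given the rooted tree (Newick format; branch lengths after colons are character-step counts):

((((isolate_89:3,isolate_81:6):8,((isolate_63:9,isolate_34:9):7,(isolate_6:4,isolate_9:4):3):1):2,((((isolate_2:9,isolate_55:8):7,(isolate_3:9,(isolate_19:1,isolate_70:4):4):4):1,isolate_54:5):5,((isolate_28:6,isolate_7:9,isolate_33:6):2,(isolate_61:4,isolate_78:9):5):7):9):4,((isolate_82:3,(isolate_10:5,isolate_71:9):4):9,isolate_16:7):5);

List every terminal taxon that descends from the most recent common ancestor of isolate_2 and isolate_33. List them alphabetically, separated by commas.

isolate_19, isolate_2, isolate_28, isolate_3, isolate_33, isolate_54, isolate_55, isolate_61, isolate_7, isolate_70, isolate_78

Tracing isolate_2: it sits inside (isolate_2,isolate_55).
Tracing isolate_33: it sits inside (isolate_28,isolate_7,isolate_33).
The smallest clade enclosing both is ((((isolate_2,isolate_55),(isolate_3,(isolate_19,isolate_70))),isolate_54),((isolate_28,isolate_7,isolate_33),(isolate_61,isolate_78))); the answer is its 11 terminal taxa in alphabetical order.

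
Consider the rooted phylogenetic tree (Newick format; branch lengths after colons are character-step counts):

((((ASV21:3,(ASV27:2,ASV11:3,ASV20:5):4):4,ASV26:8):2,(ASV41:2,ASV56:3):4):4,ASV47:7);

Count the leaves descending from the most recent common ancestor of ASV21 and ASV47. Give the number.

8

The MRCA of ASV21 and ASV47 is the root, so the clade is the entire tree.
That clade contains 8 terminal taxa: ASV11, ASV20, ASV21, ASV26, ASV27, ASV41, ASV47, ASV56.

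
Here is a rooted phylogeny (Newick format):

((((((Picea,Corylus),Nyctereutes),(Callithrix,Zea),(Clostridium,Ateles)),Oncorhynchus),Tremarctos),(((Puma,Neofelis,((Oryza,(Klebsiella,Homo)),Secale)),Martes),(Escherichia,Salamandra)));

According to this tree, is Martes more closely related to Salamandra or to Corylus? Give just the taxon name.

Salamandra

The MRCA of Martes and Salamandra subtends (((Puma,Neofelis,((Oryza,(Klebsiella,Homo)),Secale)),Martes),(Escherichia,Salamandra)) (9 taxa).
The MRCA of Martes and Corylus is the root, subtending the entire tree (18 taxa).
The first is nested inside the second, so Martes shares a more recent common ancestor with Salamandra.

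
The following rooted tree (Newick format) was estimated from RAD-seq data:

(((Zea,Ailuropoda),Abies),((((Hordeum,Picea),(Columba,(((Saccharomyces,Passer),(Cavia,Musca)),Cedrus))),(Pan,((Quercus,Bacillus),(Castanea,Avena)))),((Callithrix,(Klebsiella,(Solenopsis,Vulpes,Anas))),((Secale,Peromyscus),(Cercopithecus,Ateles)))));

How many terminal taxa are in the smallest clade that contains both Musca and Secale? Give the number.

22

The MRCA of Musca and Secale is the node subtending ((((Hordeum,Picea),(Columba,(((Saccharomyces,Passer),(Cavia,Musca)),Cedrus))),(Pan,((Quercus,Bacillus),(Castanea,Avena)))),((Callithrix,(Klebsiella,(Solenopsis,Vulpes,Anas))),((Secale,Peromyscus),(Cercopithecus,Ateles)))).
That clade contains 22 terminal taxa: Anas, Ateles, Avena, Bacillus, Callithrix, Castanea, Cavia, Cedrus, Cercopithecus, Columba, Hordeum, Klebsiella, Musca, Pan, Passer, Peromyscus, Picea, Quercus, Saccharomyces, Secale, Solenopsis, Vulpes.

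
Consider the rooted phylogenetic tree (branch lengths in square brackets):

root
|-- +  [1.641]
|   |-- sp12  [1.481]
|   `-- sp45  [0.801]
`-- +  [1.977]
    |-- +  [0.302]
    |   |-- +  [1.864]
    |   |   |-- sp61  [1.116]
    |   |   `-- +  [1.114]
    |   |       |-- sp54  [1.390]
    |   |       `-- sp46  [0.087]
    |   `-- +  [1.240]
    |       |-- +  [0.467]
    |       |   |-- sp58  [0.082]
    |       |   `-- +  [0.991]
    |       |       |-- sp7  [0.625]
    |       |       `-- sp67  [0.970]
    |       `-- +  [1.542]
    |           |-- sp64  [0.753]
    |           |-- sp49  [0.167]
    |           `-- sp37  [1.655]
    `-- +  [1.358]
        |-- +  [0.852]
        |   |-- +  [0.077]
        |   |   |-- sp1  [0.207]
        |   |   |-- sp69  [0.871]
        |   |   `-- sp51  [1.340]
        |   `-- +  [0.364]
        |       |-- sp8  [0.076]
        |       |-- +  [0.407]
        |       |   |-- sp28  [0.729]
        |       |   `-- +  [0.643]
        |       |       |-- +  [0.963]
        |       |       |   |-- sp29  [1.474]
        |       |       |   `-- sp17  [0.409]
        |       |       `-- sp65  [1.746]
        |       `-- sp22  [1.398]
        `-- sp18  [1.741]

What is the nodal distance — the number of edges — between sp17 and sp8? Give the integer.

The MRCA of sp17 and sp8 is the node subtending (sp8,(sp28,((sp29,sp17),sp65)),sp22).
From sp17 up to that node: 4 branches. From sp8 up to the same node: 1 branch. Total: 4 + 1 = 5.

5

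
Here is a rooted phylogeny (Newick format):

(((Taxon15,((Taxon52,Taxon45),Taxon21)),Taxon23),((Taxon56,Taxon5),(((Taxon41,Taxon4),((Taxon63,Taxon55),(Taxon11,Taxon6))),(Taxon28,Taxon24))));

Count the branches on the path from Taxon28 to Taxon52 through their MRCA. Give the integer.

The MRCA of Taxon28 and Taxon52 is the root of the tree.
From Taxon28 up to that node: 4 branches. From Taxon52 up to the same node: 5 branches. Total: 4 + 5 = 9.

9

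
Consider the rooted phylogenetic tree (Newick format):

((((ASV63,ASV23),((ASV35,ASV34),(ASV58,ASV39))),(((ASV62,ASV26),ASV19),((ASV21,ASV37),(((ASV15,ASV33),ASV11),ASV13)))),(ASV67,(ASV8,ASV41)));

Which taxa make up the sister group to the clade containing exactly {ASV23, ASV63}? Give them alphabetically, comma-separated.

ASV34, ASV35, ASV39, ASV58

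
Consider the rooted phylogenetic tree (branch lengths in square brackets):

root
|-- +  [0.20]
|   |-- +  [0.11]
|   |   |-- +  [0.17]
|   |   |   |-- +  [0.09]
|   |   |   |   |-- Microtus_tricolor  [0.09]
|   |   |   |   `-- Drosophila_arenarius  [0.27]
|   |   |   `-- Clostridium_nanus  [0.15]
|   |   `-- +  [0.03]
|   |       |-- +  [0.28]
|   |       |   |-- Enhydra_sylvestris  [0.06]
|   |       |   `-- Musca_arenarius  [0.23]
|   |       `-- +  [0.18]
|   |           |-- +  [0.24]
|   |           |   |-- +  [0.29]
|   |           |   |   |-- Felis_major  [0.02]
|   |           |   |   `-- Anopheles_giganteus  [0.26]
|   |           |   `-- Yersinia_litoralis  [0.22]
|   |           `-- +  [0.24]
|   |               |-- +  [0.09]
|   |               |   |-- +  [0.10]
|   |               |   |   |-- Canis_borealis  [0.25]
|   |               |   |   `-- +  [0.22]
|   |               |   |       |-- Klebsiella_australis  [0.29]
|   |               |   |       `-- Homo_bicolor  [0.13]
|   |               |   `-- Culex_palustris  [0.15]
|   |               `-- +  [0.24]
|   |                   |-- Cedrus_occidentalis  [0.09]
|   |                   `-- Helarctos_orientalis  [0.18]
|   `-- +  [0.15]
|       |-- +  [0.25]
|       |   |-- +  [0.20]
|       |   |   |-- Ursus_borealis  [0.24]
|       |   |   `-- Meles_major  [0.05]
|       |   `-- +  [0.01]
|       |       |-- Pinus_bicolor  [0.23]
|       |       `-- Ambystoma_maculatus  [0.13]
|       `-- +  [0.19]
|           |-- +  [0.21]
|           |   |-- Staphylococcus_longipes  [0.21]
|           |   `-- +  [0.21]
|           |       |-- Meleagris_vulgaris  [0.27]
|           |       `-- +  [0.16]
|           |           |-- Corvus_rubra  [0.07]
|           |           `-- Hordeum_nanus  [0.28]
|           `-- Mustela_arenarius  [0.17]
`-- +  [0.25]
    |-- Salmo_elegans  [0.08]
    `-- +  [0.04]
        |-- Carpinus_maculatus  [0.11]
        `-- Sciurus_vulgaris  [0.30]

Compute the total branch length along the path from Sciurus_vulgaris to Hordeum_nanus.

1.99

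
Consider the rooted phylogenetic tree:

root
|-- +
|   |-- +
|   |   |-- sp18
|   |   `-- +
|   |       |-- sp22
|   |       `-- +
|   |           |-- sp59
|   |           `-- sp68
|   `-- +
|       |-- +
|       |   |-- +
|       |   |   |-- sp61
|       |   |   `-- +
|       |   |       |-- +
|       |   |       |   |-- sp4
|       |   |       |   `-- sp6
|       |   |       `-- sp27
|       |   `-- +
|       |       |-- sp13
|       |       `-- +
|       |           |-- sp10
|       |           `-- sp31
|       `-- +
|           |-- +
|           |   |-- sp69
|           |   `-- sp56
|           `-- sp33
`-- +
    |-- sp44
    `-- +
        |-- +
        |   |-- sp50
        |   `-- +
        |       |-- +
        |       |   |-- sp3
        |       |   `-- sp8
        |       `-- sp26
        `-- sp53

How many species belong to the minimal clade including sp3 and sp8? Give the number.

The MRCA of sp3 and sp8 is the node subtending (sp3,sp8).
That clade contains 2 terminal taxa: sp3, sp8.

2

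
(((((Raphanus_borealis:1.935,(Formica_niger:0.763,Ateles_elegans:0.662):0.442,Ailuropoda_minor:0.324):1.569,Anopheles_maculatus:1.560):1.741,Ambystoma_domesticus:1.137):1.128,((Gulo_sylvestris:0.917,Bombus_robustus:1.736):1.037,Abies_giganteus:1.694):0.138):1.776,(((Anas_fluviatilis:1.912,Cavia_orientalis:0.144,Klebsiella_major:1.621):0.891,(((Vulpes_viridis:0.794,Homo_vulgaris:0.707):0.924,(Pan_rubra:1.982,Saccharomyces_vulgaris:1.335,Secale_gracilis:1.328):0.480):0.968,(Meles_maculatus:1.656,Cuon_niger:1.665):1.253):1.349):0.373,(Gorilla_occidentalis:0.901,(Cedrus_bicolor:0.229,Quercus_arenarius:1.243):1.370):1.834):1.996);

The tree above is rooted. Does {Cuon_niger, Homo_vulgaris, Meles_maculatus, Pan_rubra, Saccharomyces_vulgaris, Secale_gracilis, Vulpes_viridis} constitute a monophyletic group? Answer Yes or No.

The most recent common ancestor of these taxa subtends (((Vulpes_viridis,Homo_vulgaris),(Pan_rubra,Saccharomyces_vulgaris,Secale_gracilis)),(Meles_maculatus,Cuon_niger)).
That clade has exactly 7 tips — every listed taxon and nothing else — so the group is monophyletic.

Yes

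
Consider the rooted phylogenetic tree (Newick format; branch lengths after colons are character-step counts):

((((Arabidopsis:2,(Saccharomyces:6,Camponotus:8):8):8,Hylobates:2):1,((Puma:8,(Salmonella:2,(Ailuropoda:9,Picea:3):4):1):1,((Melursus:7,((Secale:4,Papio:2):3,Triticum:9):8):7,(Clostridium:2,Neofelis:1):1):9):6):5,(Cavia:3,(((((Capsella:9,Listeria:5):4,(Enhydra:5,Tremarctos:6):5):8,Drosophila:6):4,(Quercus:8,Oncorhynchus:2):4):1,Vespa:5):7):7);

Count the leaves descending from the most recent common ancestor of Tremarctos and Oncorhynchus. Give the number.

7

The MRCA of Tremarctos and Oncorhynchus is the node subtending ((((Capsella,Listeria),(Enhydra,Tremarctos)),Drosophila),(Quercus,Oncorhynchus)).
That clade contains 7 terminal taxa: Capsella, Drosophila, Enhydra, Listeria, Oncorhynchus, Quercus, Tremarctos.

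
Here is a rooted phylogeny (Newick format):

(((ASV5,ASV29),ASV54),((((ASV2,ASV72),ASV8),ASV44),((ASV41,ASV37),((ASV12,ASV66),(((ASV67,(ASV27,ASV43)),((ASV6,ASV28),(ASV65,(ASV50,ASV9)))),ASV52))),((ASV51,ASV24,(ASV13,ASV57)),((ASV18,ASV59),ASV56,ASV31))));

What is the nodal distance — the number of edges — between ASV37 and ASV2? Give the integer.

The MRCA of ASV37 and ASV2 is the node subtending ((((ASV2,ASV72),ASV8),ASV44),((ASV41,ASV37),((ASV12,ASV66),(((ASV67,(ASV27,ASV43)),((ASV6,ASV28),(ASV65,(ASV50,ASV9)))),ASV52))),((ASV51,ASV24,(ASV13,ASV57)),((ASV18,ASV59),ASV56,ASV31))).
From ASV37 up to that node: 3 branches. From ASV2 up to the same node: 4 branches. Total: 3 + 4 = 7.

7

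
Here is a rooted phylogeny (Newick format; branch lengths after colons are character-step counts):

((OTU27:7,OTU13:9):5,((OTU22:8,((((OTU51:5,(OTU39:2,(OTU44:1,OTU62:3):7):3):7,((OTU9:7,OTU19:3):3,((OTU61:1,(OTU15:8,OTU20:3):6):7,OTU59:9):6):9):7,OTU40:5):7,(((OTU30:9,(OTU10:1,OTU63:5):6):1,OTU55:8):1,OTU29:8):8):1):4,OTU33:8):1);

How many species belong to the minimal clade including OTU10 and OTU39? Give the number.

16

The MRCA of OTU10 and OTU39 is the node subtending ((((OTU51,(OTU39,(OTU44,OTU62))),((OTU9,OTU19),((OTU61,(OTU15,OTU20)),OTU59))),OTU40),(((OTU30,(OTU10,OTU63)),OTU55),OTU29)).
That clade contains 16 terminal taxa: OTU10, OTU15, OTU19, OTU20, OTU29, OTU30, OTU39, OTU40, OTU44, OTU51, OTU55, OTU59, OTU61, OTU62, OTU63, OTU9.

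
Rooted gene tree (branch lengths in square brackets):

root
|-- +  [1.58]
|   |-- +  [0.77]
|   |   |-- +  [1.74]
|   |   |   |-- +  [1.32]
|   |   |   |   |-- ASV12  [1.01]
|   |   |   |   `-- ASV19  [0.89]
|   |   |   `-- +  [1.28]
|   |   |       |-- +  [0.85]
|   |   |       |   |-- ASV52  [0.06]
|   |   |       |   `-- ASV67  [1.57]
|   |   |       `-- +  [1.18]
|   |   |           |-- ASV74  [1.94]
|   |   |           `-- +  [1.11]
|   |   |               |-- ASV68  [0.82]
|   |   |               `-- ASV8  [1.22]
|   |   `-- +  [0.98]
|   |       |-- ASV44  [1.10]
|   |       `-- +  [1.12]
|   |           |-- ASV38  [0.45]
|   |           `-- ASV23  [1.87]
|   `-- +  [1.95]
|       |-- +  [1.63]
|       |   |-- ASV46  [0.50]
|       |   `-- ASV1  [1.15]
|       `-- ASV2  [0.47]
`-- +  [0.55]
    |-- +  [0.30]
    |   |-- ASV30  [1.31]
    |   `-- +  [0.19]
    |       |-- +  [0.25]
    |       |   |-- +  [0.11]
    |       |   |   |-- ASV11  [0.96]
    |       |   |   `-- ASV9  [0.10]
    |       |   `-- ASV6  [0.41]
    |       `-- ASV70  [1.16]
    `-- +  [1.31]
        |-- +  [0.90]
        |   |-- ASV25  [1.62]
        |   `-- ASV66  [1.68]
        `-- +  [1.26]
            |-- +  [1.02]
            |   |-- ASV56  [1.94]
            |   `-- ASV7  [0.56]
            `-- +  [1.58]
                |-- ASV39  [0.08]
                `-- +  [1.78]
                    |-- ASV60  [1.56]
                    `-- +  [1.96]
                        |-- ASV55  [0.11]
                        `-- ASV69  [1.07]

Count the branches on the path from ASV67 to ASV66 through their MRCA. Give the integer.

10

The MRCA of ASV67 and ASV66 is the root of the tree.
From ASV67 up to that node: 6 branches. From ASV66 up to the same node: 4 branches. Total: 6 + 4 = 10.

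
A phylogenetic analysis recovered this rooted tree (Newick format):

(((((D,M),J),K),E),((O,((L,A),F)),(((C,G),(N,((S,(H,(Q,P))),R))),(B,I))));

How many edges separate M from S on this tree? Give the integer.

The MRCA of M and S is the root of the tree.
From M up to that node: 5 branches. From S up to the same node: 7 branches. Total: 5 + 7 = 12.

12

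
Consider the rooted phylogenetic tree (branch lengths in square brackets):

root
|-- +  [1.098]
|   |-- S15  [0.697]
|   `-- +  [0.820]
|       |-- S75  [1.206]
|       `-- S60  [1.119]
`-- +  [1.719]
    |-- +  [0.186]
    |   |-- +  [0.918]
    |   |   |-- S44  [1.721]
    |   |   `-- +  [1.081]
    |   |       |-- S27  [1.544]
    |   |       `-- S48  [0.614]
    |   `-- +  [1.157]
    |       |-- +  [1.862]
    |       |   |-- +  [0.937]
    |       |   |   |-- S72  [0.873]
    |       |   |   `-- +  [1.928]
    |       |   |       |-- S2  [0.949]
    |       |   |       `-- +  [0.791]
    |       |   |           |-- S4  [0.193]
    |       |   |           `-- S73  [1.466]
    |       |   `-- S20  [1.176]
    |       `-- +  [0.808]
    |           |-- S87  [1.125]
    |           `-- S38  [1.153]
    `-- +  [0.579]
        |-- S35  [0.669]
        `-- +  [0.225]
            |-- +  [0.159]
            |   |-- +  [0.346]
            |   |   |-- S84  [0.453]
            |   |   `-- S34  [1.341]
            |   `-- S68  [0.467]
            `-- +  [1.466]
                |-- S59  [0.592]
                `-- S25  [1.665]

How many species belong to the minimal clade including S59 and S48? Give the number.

16

The MRCA of S59 and S48 is the node subtending (((S44,(S27,S48)),(((S72,(S2,(S4,S73))),S20),(S87,S38))),(S35,(((S84,S34),S68),(S59,S25)))).
That clade contains 16 terminal taxa: S2, S20, S25, S27, S34, S35, S38, S4, S44, S48, S59, S68, S72, S73, S84, S87.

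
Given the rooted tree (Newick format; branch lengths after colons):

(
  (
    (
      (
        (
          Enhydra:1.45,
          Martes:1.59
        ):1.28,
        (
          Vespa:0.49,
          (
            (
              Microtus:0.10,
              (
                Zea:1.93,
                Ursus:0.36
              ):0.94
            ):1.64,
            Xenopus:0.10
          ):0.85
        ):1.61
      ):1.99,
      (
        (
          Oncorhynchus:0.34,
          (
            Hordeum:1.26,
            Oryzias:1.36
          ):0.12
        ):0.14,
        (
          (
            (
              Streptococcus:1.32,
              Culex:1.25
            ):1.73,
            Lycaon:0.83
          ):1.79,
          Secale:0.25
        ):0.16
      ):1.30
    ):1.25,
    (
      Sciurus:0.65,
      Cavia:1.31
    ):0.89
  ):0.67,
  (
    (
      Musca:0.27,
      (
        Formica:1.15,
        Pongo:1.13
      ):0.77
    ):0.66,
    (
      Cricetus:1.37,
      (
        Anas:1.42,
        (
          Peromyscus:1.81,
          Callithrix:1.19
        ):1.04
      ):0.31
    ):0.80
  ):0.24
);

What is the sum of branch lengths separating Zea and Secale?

The path runs Zea → … → MRCA → … → Secale; the MRCA is the node subtending (((Enhydra,Martes),(Vespa,((Microtus,(Zea,Ursus)),Xenopus))),((Oncorhynchus,(Hordeum,Oryzias)),(((Streptococcus,Culex),Lycaon),Secale))).
Branch lengths along that path: 1.93 + 0.94 + 1.64 + 0.85 + 1.61 + 1.99 + 1.30 + 0.16 + 0.25 = 10.67.

10.67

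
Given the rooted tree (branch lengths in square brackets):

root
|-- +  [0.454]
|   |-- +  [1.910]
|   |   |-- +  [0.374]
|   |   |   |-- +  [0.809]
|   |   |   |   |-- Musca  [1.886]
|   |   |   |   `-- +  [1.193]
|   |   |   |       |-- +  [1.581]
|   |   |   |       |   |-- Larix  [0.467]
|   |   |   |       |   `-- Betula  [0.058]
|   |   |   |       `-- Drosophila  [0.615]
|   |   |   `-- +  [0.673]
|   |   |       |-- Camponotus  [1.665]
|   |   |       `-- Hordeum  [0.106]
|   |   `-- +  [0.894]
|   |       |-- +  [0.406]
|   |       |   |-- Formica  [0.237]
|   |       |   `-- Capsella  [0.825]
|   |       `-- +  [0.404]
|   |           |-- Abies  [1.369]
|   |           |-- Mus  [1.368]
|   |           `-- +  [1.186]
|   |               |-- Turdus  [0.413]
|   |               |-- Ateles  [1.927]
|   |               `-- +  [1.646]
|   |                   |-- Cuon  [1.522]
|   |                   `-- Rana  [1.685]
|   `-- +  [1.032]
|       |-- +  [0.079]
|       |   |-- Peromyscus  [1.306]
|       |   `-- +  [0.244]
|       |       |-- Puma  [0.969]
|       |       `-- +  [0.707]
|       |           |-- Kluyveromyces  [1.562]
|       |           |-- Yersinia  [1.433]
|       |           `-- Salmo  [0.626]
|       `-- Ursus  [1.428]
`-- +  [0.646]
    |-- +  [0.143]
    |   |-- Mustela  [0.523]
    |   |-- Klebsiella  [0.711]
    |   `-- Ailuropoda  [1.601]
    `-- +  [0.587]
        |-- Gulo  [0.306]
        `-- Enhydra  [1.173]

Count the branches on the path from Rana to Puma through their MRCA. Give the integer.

The MRCA of Rana and Puma is the node subtending ((((Musca,((Larix,Betula),Drosophila)),(Camponotus,Hordeum)),((Formica,Capsella),(Abies,Mus,(Turdus,Ateles,(Cuon,Rana))))),((Peromyscus,(Puma,(Kluyveromyces,Yersinia,Salmo))),Ursus)).
From Rana up to that node: 6 branches. From Puma up to the same node: 4 branches. Total: 6 + 4 = 10.

10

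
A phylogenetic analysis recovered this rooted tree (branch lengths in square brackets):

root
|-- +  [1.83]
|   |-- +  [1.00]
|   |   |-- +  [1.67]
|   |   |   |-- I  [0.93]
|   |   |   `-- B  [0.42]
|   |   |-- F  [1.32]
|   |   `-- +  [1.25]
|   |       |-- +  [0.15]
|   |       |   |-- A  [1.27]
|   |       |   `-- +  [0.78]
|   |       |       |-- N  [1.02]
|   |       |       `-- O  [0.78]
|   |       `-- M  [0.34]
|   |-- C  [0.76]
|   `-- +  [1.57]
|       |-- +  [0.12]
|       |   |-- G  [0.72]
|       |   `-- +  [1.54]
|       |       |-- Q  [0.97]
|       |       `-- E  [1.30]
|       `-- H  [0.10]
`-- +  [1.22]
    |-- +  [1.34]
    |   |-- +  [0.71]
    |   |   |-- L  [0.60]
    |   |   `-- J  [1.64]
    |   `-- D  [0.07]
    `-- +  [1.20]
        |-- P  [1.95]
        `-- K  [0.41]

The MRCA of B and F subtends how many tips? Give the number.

The MRCA of B and F is the node subtending ((I,B),F,((A,(N,O)),M)).
That clade contains 7 terminal taxa: A, B, F, I, M, N, O.

7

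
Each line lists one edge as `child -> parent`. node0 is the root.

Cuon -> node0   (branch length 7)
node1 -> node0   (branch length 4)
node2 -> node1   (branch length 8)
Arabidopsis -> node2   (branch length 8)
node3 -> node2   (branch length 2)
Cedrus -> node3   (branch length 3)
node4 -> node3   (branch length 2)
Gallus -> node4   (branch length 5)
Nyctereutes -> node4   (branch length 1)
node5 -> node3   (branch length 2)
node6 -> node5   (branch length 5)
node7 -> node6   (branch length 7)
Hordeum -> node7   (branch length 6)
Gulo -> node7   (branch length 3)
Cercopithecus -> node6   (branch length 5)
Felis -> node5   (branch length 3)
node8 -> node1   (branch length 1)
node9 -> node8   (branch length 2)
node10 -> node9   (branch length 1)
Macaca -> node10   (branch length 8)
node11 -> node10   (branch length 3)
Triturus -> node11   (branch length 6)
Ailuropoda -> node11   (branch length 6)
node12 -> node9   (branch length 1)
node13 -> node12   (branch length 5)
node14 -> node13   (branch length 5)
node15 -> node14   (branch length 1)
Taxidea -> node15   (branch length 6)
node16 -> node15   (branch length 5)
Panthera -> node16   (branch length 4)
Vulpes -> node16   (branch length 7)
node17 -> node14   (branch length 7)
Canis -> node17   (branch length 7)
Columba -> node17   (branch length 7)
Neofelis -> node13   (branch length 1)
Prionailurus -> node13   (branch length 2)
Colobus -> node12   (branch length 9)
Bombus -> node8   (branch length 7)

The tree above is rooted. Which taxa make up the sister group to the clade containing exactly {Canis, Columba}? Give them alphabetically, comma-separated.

Panthera, Taxidea, Vulpes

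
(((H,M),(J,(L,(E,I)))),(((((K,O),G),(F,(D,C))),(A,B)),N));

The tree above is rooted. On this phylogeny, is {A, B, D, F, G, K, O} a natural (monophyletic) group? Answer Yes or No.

No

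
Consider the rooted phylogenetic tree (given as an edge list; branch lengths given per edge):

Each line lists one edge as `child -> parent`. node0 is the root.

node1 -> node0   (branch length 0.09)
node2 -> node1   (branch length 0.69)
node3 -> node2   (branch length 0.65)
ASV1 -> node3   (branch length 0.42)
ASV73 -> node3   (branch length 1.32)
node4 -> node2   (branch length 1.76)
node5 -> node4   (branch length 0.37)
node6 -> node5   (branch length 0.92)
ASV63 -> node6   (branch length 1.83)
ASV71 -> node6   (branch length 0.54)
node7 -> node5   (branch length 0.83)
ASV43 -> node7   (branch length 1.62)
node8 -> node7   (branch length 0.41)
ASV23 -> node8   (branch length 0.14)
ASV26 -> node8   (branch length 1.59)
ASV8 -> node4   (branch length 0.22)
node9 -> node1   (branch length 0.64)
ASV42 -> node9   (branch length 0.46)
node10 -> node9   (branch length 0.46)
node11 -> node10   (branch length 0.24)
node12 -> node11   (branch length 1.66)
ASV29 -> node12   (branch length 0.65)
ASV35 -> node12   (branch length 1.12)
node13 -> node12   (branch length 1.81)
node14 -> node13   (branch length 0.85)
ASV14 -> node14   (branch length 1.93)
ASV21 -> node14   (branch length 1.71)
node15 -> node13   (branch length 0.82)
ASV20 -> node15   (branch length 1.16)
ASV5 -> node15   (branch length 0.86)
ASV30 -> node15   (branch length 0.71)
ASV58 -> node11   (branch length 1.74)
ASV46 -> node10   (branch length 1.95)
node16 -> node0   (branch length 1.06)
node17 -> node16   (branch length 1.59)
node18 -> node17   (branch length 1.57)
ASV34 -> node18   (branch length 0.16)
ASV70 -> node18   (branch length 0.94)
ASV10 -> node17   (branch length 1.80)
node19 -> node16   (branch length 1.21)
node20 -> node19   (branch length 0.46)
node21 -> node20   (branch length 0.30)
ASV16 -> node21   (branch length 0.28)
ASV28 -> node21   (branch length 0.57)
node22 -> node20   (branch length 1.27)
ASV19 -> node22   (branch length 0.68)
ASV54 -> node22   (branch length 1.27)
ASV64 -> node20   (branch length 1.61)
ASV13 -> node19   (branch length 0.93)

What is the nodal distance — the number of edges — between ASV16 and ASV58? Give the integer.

10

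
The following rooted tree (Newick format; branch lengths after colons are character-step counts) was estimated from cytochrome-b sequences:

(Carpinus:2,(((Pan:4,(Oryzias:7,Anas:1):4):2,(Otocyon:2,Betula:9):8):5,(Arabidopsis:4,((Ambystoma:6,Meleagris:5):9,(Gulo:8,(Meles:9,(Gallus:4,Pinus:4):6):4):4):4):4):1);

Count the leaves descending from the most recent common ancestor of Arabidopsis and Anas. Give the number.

12

The MRCA of Arabidopsis and Anas is the node subtending (((Pan,(Oryzias,Anas)),(Otocyon,Betula)),(Arabidopsis,((Ambystoma,Meleagris),(Gulo,(Meles,(Gallus,Pinus)))))).
That clade contains 12 terminal taxa: Ambystoma, Anas, Arabidopsis, Betula, Gallus, Gulo, Meleagris, Meles, Oryzias, Otocyon, Pan, Pinus.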